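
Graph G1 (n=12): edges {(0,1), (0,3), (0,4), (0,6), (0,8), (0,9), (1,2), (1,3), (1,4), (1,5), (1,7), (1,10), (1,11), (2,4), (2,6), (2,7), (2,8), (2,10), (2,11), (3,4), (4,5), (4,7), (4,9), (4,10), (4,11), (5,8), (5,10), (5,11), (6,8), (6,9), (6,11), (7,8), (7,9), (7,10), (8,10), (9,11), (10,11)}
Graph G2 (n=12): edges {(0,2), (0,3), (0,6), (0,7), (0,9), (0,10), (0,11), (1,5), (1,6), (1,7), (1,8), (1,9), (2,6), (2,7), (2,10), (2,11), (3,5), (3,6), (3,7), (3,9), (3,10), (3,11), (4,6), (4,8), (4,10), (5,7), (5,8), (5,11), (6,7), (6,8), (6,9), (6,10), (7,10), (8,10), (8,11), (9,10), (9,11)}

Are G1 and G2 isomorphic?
Yes, isomorphic

The graphs are isomorphic.
One valid mapping φ: V(G1) → V(G2): 0→8, 1→10, 2→3, 3→4, 4→6, 5→2, 6→5, 7→9, 8→11, 9→1, 10→0, 11→7

Verify φ preserves adjacency — for each edge of G1, its image is an edge of G2:
  (0,1) → (φ(0),φ(1)) = (8,10) ∈ E(G2) ✓
  (0,3) → (φ(0),φ(3)) = (4,8) ∈ E(G2) ✓
  (0,4) → (φ(0),φ(4)) = (6,8) ∈ E(G2) ✓
  (0,6) → (φ(0),φ(6)) = (5,8) ∈ E(G2) ✓
  (0,8) → (φ(0),φ(8)) = (8,11) ∈ E(G2) ✓
  (0,9) → (φ(0),φ(9)) = (1,8) ∈ E(G2) ✓
  (1,2) → (φ(1),φ(2)) = (3,10) ∈ E(G2) ✓
  (1,3) → (φ(1),φ(3)) = (4,10) ∈ E(G2) ✓
  (1,4) → (φ(1),φ(4)) = (6,10) ∈ E(G2) ✓
  (1,5) → (φ(1),φ(5)) = (2,10) ∈ E(G2) ✓
  (1,7) → (φ(1),φ(7)) = (9,10) ∈ E(G2) ✓
  (1,10) → (φ(1),φ(10)) = (0,10) ∈ E(G2) ✓
  (1,11) → (φ(1),φ(11)) = (7,10) ∈ E(G2) ✓
  (2,4) → (φ(2),φ(4)) = (3,6) ∈ E(G2) ✓
  (2,6) → (φ(2),φ(6)) = (3,5) ∈ E(G2) ✓
  (2,7) → (φ(2),φ(7)) = (3,9) ∈ E(G2) ✓
  (2,8) → (φ(2),φ(8)) = (3,11) ∈ E(G2) ✓
  (2,10) → (φ(2),φ(10)) = (0,3) ∈ E(G2) ✓
  (2,11) → (φ(2),φ(11)) = (3,7) ∈ E(G2) ✓
  (3,4) → (φ(3),φ(4)) = (4,6) ∈ E(G2) ✓
  (4,5) → (φ(4),φ(5)) = (2,6) ∈ E(G2) ✓
  (4,7) → (φ(4),φ(7)) = (6,9) ∈ E(G2) ✓
  (4,9) → (φ(4),φ(9)) = (1,6) ∈ E(G2) ✓
  (4,10) → (φ(4),φ(10)) = (0,6) ∈ E(G2) ✓
  (4,11) → (φ(4),φ(11)) = (6,7) ∈ E(G2) ✓
  (5,8) → (φ(5),φ(8)) = (2,11) ∈ E(G2) ✓
  (5,10) → (φ(5),φ(10)) = (0,2) ∈ E(G2) ✓
  (5,11) → (φ(5),φ(11)) = (2,7) ∈ E(G2) ✓
  (6,8) → (φ(6),φ(8)) = (5,11) ∈ E(G2) ✓
  (6,9) → (φ(6),φ(9)) = (1,5) ∈ E(G2) ✓
  (6,11) → (φ(6),φ(11)) = (5,7) ∈ E(G2) ✓
  (7,8) → (φ(7),φ(8)) = (9,11) ∈ E(G2) ✓
  (7,9) → (φ(7),φ(9)) = (1,9) ∈ E(G2) ✓
  (7,10) → (φ(7),φ(10)) = (0,9) ∈ E(G2) ✓
  (8,10) → (φ(8),φ(10)) = (0,11) ∈ E(G2) ✓
  (9,11) → (φ(9),φ(11)) = (1,7) ∈ E(G2) ✓
  (10,11) → (φ(10),φ(11)) = (0,7) ∈ E(G2) ✓
All 37 edges of G1 map to edges of G2, and |E(G1)| = |E(G2)| = 37, so φ is a bijection on edges as well as vertices. Hence G1 ≅ G2.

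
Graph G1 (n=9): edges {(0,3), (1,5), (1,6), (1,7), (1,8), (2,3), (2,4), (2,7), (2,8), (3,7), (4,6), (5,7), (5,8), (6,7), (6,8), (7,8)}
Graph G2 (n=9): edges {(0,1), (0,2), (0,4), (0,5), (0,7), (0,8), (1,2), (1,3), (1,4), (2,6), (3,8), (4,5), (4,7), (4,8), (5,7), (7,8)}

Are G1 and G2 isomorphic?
Yes, isomorphic

The graphs are isomorphic.
One valid mapping φ: V(G1) → V(G2): 0→6, 1→7, 2→1, 3→2, 4→3, 5→5, 6→8, 7→0, 8→4

Verify φ preserves adjacency — for each edge of G1, its image is an edge of G2:
  (0,3) → (φ(0),φ(3)) = (2,6) ∈ E(G2) ✓
  (1,5) → (φ(1),φ(5)) = (5,7) ∈ E(G2) ✓
  (1,6) → (φ(1),φ(6)) = (7,8) ∈ E(G2) ✓
  (1,7) → (φ(1),φ(7)) = (0,7) ∈ E(G2) ✓
  (1,8) → (φ(1),φ(8)) = (4,7) ∈ E(G2) ✓
  (2,3) → (φ(2),φ(3)) = (1,2) ∈ E(G2) ✓
  (2,4) → (φ(2),φ(4)) = (1,3) ∈ E(G2) ✓
  (2,7) → (φ(2),φ(7)) = (0,1) ∈ E(G2) ✓
  (2,8) → (φ(2),φ(8)) = (1,4) ∈ E(G2) ✓
  (3,7) → (φ(3),φ(7)) = (0,2) ∈ E(G2) ✓
  (4,6) → (φ(4),φ(6)) = (3,8) ∈ E(G2) ✓
  (5,7) → (φ(5),φ(7)) = (0,5) ∈ E(G2) ✓
  (5,8) → (φ(5),φ(8)) = (4,5) ∈ E(G2) ✓
  (6,7) → (φ(6),φ(7)) = (0,8) ∈ E(G2) ✓
  (6,8) → (φ(6),φ(8)) = (4,8) ∈ E(G2) ✓
  (7,8) → (φ(7),φ(8)) = (0,4) ∈ E(G2) ✓
All 16 edges of G1 map to edges of G2, and |E(G1)| = |E(G2)| = 16, so φ is a bijection on edges as well as vertices. Hence G1 ≅ G2.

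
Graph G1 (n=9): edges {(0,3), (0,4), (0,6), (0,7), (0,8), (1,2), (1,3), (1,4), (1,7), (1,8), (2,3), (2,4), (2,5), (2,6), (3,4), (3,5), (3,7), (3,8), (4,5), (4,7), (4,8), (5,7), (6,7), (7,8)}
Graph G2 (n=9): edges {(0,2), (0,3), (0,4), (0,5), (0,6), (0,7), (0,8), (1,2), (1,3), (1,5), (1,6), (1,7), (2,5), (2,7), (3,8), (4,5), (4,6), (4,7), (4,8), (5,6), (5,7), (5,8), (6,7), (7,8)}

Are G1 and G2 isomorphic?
Yes, isomorphic

The graphs are isomorphic.
One valid mapping φ: V(G1) → V(G2): 0→8, 1→6, 2→1, 3→7, 4→5, 5→2, 6→3, 7→0, 8→4

Verify φ preserves adjacency — for each edge of G1, its image is an edge of G2:
  (0,3) → (φ(0),φ(3)) = (7,8) ∈ E(G2) ✓
  (0,4) → (φ(0),φ(4)) = (5,8) ∈ E(G2) ✓
  (0,6) → (φ(0),φ(6)) = (3,8) ∈ E(G2) ✓
  (0,7) → (φ(0),φ(7)) = (0,8) ∈ E(G2) ✓
  (0,8) → (φ(0),φ(8)) = (4,8) ∈ E(G2) ✓
  (1,2) → (φ(1),φ(2)) = (1,6) ∈ E(G2) ✓
  (1,3) → (φ(1),φ(3)) = (6,7) ∈ E(G2) ✓
  (1,4) → (φ(1),φ(4)) = (5,6) ∈ E(G2) ✓
  (1,7) → (φ(1),φ(7)) = (0,6) ∈ E(G2) ✓
  (1,8) → (φ(1),φ(8)) = (4,6) ∈ E(G2) ✓
  (2,3) → (φ(2),φ(3)) = (1,7) ∈ E(G2) ✓
  (2,4) → (φ(2),φ(4)) = (1,5) ∈ E(G2) ✓
  (2,5) → (φ(2),φ(5)) = (1,2) ∈ E(G2) ✓
  (2,6) → (φ(2),φ(6)) = (1,3) ∈ E(G2) ✓
  (3,4) → (φ(3),φ(4)) = (5,7) ∈ E(G2) ✓
  (3,5) → (φ(3),φ(5)) = (2,7) ∈ E(G2) ✓
  (3,7) → (φ(3),φ(7)) = (0,7) ∈ E(G2) ✓
  (3,8) → (φ(3),φ(8)) = (4,7) ∈ E(G2) ✓
  (4,5) → (φ(4),φ(5)) = (2,5) ∈ E(G2) ✓
  (4,7) → (φ(4),φ(7)) = (0,5) ∈ E(G2) ✓
  (4,8) → (φ(4),φ(8)) = (4,5) ∈ E(G2) ✓
  (5,7) → (φ(5),φ(7)) = (0,2) ∈ E(G2) ✓
  (6,7) → (φ(6),φ(7)) = (0,3) ∈ E(G2) ✓
  (7,8) → (φ(7),φ(8)) = (0,4) ∈ E(G2) ✓
All 24 edges of G1 map to edges of G2, and |E(G1)| = |E(G2)| = 24, so φ is a bijection on edges as well as vertices. Hence G1 ≅ G2.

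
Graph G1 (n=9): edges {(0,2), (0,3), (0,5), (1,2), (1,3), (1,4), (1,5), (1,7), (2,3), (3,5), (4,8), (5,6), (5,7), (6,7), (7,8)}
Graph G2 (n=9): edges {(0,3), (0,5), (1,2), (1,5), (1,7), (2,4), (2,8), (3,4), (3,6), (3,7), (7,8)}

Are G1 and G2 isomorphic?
No, not isomorphic

The graphs are NOT isomorphic.

Counting triangles (3-cliques): G1 has 6, G2 has 0.
Triangle count is an isomorphism invariant, so differing triangle counts rule out isomorphism.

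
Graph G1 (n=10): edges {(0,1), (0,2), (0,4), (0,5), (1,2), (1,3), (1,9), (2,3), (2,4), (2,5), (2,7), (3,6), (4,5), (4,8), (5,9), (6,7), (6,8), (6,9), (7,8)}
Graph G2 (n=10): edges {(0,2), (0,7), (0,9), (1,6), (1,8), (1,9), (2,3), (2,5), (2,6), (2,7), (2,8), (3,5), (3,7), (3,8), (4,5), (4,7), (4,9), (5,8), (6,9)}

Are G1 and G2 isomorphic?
Yes, isomorphic

The graphs are isomorphic.
One valid mapping φ: V(G1) → V(G2): 0→3, 1→7, 2→2, 3→0, 4→8, 5→5, 6→9, 7→6, 8→1, 9→4

Verify φ preserves adjacency — for each edge of G1, its image is an edge of G2:
  (0,1) → (φ(0),φ(1)) = (3,7) ∈ E(G2) ✓
  (0,2) → (φ(0),φ(2)) = (2,3) ∈ E(G2) ✓
  (0,4) → (φ(0),φ(4)) = (3,8) ∈ E(G2) ✓
  (0,5) → (φ(0),φ(5)) = (3,5) ∈ E(G2) ✓
  (1,2) → (φ(1),φ(2)) = (2,7) ∈ E(G2) ✓
  (1,3) → (φ(1),φ(3)) = (0,7) ∈ E(G2) ✓
  (1,9) → (φ(1),φ(9)) = (4,7) ∈ E(G2) ✓
  (2,3) → (φ(2),φ(3)) = (0,2) ∈ E(G2) ✓
  (2,4) → (φ(2),φ(4)) = (2,8) ∈ E(G2) ✓
  (2,5) → (φ(2),φ(5)) = (2,5) ∈ E(G2) ✓
  (2,7) → (φ(2),φ(7)) = (2,6) ∈ E(G2) ✓
  (3,6) → (φ(3),φ(6)) = (0,9) ∈ E(G2) ✓
  (4,5) → (φ(4),φ(5)) = (5,8) ∈ E(G2) ✓
  (4,8) → (φ(4),φ(8)) = (1,8) ∈ E(G2) ✓
  (5,9) → (φ(5),φ(9)) = (4,5) ∈ E(G2) ✓
  (6,7) → (φ(6),φ(7)) = (6,9) ∈ E(G2) ✓
  (6,8) → (φ(6),φ(8)) = (1,9) ∈ E(G2) ✓
  (6,9) → (φ(6),φ(9)) = (4,9) ∈ E(G2) ✓
  (7,8) → (φ(7),φ(8)) = (1,6) ∈ E(G2) ✓
All 19 edges of G1 map to edges of G2, and |E(G1)| = |E(G2)| = 19, so φ is a bijection on edges as well as vertices. Hence G1 ≅ G2.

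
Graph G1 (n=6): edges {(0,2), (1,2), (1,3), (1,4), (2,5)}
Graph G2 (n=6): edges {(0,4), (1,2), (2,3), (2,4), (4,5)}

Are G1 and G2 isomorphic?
Yes, isomorphic

The graphs are isomorphic.
One valid mapping φ: V(G1) → V(G2): 0→0, 1→2, 2→4, 3→1, 4→3, 5→5

Verify φ preserves adjacency — for each edge of G1, its image is an edge of G2:
  (0,2) → (φ(0),φ(2)) = (0,4) ∈ E(G2) ✓
  (1,2) → (φ(1),φ(2)) = (2,4) ∈ E(G2) ✓
  (1,3) → (φ(1),φ(3)) = (1,2) ∈ E(G2) ✓
  (1,4) → (φ(1),φ(4)) = (2,3) ∈ E(G2) ✓
  (2,5) → (φ(2),φ(5)) = (4,5) ∈ E(G2) ✓
All 5 edges of G1 map to edges of G2, and |E(G1)| = |E(G2)| = 5, so φ is a bijection on edges as well as vertices. Hence G1 ≅ G2.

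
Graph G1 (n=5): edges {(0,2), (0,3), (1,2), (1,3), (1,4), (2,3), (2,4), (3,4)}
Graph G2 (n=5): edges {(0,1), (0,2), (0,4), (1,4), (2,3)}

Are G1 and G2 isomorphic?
No, not isomorphic

The graphs are NOT isomorphic.

Degrees in G1: deg(0)=2, deg(1)=3, deg(2)=4, deg(3)=4, deg(4)=3.
Sorted degree sequence of G1: [4, 4, 3, 3, 2].
Degrees in G2: deg(0)=3, deg(1)=2, deg(2)=2, deg(3)=1, deg(4)=2.
Sorted degree sequence of G2: [3, 2, 2, 2, 1].
The (sorted) degree sequence is an isomorphism invariant, so since G1 and G2 have different degree sequences they cannot be isomorphic.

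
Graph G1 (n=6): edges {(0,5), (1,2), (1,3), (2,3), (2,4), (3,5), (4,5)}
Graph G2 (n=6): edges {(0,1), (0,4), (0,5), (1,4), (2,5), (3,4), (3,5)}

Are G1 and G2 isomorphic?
Yes, isomorphic

The graphs are isomorphic.
One valid mapping φ: V(G1) → V(G2): 0→2, 1→1, 2→4, 3→0, 4→3, 5→5

Verify φ preserves adjacency — for each edge of G1, its image is an edge of G2:
  (0,5) → (φ(0),φ(5)) = (2,5) ∈ E(G2) ✓
  (1,2) → (φ(1),φ(2)) = (1,4) ∈ E(G2) ✓
  (1,3) → (φ(1),φ(3)) = (0,1) ∈ E(G2) ✓
  (2,3) → (φ(2),φ(3)) = (0,4) ∈ E(G2) ✓
  (2,4) → (φ(2),φ(4)) = (3,4) ∈ E(G2) ✓
  (3,5) → (φ(3),φ(5)) = (0,5) ∈ E(G2) ✓
  (4,5) → (φ(4),φ(5)) = (3,5) ∈ E(G2) ✓
All 7 edges of G1 map to edges of G2, and |E(G1)| = |E(G2)| = 7, so φ is a bijection on edges as well as vertices. Hence G1 ≅ G2.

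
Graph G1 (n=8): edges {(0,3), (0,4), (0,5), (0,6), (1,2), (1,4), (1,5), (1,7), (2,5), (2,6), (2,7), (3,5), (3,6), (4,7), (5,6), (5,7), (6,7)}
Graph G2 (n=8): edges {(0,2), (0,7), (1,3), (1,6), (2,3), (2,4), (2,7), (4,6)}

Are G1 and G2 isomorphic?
No, not isomorphic

The graphs are NOT isomorphic.

Degrees in G1: deg(0)=4, deg(1)=4, deg(2)=4, deg(3)=3, deg(4)=3, deg(5)=6, deg(6)=5, deg(7)=5.
Sorted degree sequence of G1: [6, 5, 5, 4, 4, 4, 3, 3].
Degrees in G2: deg(0)=2, deg(1)=2, deg(2)=4, deg(3)=2, deg(4)=2, deg(5)=0, deg(6)=2, deg(7)=2.
Sorted degree sequence of G2: [4, 2, 2, 2, 2, 2, 2, 0].
The (sorted) degree sequence is an isomorphism invariant, so since G1 and G2 have different degree sequences they cannot be isomorphic.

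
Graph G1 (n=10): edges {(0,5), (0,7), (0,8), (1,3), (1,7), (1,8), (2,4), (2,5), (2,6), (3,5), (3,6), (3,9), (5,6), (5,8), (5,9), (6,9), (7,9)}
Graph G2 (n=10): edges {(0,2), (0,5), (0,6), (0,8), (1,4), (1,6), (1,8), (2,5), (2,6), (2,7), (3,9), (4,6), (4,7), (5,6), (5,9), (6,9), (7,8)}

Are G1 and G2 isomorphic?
Yes, isomorphic

The graphs are isomorphic.
One valid mapping φ: V(G1) → V(G2): 0→4, 1→8, 2→9, 3→0, 4→3, 5→6, 6→5, 7→7, 8→1, 9→2

Verify φ preserves adjacency — for each edge of G1, its image is an edge of G2:
  (0,5) → (φ(0),φ(5)) = (4,6) ∈ E(G2) ✓
  (0,7) → (φ(0),φ(7)) = (4,7) ∈ E(G2) ✓
  (0,8) → (φ(0),φ(8)) = (1,4) ∈ E(G2) ✓
  (1,3) → (φ(1),φ(3)) = (0,8) ∈ E(G2) ✓
  (1,7) → (φ(1),φ(7)) = (7,8) ∈ E(G2) ✓
  (1,8) → (φ(1),φ(8)) = (1,8) ∈ E(G2) ✓
  (2,4) → (φ(2),φ(4)) = (3,9) ∈ E(G2) ✓
  (2,5) → (φ(2),φ(5)) = (6,9) ∈ E(G2) ✓
  (2,6) → (φ(2),φ(6)) = (5,9) ∈ E(G2) ✓
  (3,5) → (φ(3),φ(5)) = (0,6) ∈ E(G2) ✓
  (3,6) → (φ(3),φ(6)) = (0,5) ∈ E(G2) ✓
  (3,9) → (φ(3),φ(9)) = (0,2) ∈ E(G2) ✓
  (5,6) → (φ(5),φ(6)) = (5,6) ∈ E(G2) ✓
  (5,8) → (φ(5),φ(8)) = (1,6) ∈ E(G2) ✓
  (5,9) → (φ(5),φ(9)) = (2,6) ∈ E(G2) ✓
  (6,9) → (φ(6),φ(9)) = (2,5) ∈ E(G2) ✓
  (7,9) → (φ(7),φ(9)) = (2,7) ∈ E(G2) ✓
All 17 edges of G1 map to edges of G2, and |E(G1)| = |E(G2)| = 17, so φ is a bijection on edges as well as vertices. Hence G1 ≅ G2.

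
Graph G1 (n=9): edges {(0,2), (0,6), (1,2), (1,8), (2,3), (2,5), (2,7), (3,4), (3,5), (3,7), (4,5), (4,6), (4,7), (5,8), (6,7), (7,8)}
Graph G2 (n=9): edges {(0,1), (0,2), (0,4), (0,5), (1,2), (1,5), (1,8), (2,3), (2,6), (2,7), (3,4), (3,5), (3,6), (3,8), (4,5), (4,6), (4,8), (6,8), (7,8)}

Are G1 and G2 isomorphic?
No, not isomorphic

The graphs are NOT isomorphic.

Counting triangles (3-cliques): G1 has 5, G2 has 9.
Triangle count is an isomorphism invariant, so differing triangle counts rule out isomorphism.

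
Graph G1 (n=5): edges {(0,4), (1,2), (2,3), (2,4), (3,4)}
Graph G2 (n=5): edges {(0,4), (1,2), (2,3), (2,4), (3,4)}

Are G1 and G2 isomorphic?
Yes, isomorphic

The graphs are isomorphic.
One valid mapping φ: V(G1) → V(G2): 0→0, 1→1, 2→2, 3→3, 4→4

Verify φ preserves adjacency — for each edge of G1, its image is an edge of G2:
  (0,4) → (φ(0),φ(4)) = (0,4) ∈ E(G2) ✓
  (1,2) → (φ(1),φ(2)) = (1,2) ∈ E(G2) ✓
  (2,3) → (φ(2),φ(3)) = (2,3) ∈ E(G2) ✓
  (2,4) → (φ(2),φ(4)) = (2,4) ∈ E(G2) ✓
  (3,4) → (φ(3),φ(4)) = (3,4) ∈ E(G2) ✓
All 5 edges of G1 map to edges of G2, and |E(G1)| = |E(G2)| = 5, so φ is a bijection on edges as well as vertices. Hence G1 ≅ G2.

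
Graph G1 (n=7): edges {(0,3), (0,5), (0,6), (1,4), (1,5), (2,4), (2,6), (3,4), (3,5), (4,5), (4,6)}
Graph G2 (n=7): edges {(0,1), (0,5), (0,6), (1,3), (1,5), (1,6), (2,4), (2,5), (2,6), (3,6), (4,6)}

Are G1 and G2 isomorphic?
Yes, isomorphic

The graphs are isomorphic.
One valid mapping φ: V(G1) → V(G2): 0→5, 1→3, 2→4, 3→0, 4→6, 5→1, 6→2

Verify φ preserves adjacency — for each edge of G1, its image is an edge of G2:
  (0,3) → (φ(0),φ(3)) = (0,5) ∈ E(G2) ✓
  (0,5) → (φ(0),φ(5)) = (1,5) ∈ E(G2) ✓
  (0,6) → (φ(0),φ(6)) = (2,5) ∈ E(G2) ✓
  (1,4) → (φ(1),φ(4)) = (3,6) ∈ E(G2) ✓
  (1,5) → (φ(1),φ(5)) = (1,3) ∈ E(G2) ✓
  (2,4) → (φ(2),φ(4)) = (4,6) ∈ E(G2) ✓
  (2,6) → (φ(2),φ(6)) = (2,4) ∈ E(G2) ✓
  (3,4) → (φ(3),φ(4)) = (0,6) ∈ E(G2) ✓
  (3,5) → (φ(3),φ(5)) = (0,1) ∈ E(G2) ✓
  (4,5) → (φ(4),φ(5)) = (1,6) ∈ E(G2) ✓
  (4,6) → (φ(4),φ(6)) = (2,6) ∈ E(G2) ✓
All 11 edges of G1 map to edges of G2, and |E(G1)| = |E(G2)| = 11, so φ is a bijection on edges as well as vertices. Hence G1 ≅ G2.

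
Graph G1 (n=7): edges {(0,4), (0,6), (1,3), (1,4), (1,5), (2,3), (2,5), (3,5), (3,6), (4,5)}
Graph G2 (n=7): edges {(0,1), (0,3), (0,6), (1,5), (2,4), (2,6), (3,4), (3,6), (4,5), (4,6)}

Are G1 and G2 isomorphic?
Yes, isomorphic

The graphs are isomorphic.
One valid mapping φ: V(G1) → V(G2): 0→1, 1→3, 2→2, 3→4, 4→0, 5→6, 6→5

Verify φ preserves adjacency — for each edge of G1, its image is an edge of G2:
  (0,4) → (φ(0),φ(4)) = (0,1) ∈ E(G2) ✓
  (0,6) → (φ(0),φ(6)) = (1,5) ∈ E(G2) ✓
  (1,3) → (φ(1),φ(3)) = (3,4) ∈ E(G2) ✓
  (1,4) → (φ(1),φ(4)) = (0,3) ∈ E(G2) ✓
  (1,5) → (φ(1),φ(5)) = (3,6) ∈ E(G2) ✓
  (2,3) → (φ(2),φ(3)) = (2,4) ∈ E(G2) ✓
  (2,5) → (φ(2),φ(5)) = (2,6) ∈ E(G2) ✓
  (3,5) → (φ(3),φ(5)) = (4,6) ∈ E(G2) ✓
  (3,6) → (φ(3),φ(6)) = (4,5) ∈ E(G2) ✓
  (4,5) → (φ(4),φ(5)) = (0,6) ∈ E(G2) ✓
All 10 edges of G1 map to edges of G2, and |E(G1)| = |E(G2)| = 10, so φ is a bijection on edges as well as vertices. Hence G1 ≅ G2.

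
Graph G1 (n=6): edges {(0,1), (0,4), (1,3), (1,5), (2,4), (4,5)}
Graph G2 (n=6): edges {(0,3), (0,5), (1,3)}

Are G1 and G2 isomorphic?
No, not isomorphic

The graphs are NOT isomorphic.

Degrees in G1: deg(0)=2, deg(1)=3, deg(2)=1, deg(3)=1, deg(4)=3, deg(5)=2.
Sorted degree sequence of G1: [3, 3, 2, 2, 1, 1].
Degrees in G2: deg(0)=2, deg(1)=1, deg(2)=0, deg(3)=2, deg(4)=0, deg(5)=1.
Sorted degree sequence of G2: [2, 2, 1, 1, 0, 0].
The (sorted) degree sequence is an isomorphism invariant, so since G1 and G2 have different degree sequences they cannot be isomorphic.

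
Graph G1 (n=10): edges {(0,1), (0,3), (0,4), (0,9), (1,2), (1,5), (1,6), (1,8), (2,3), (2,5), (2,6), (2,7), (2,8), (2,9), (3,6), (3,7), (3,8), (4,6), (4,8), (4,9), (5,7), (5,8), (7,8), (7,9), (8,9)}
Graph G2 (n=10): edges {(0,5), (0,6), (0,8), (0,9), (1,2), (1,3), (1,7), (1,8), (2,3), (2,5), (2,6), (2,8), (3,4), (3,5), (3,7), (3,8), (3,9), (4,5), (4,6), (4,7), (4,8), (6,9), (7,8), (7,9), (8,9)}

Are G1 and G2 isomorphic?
Yes, isomorphic

The graphs are isomorphic.
One valid mapping φ: V(G1) → V(G2): 0→6, 1→2, 2→3, 3→4, 4→0, 5→1, 6→5, 7→7, 8→8, 9→9

Verify φ preserves adjacency — for each edge of G1, its image is an edge of G2:
  (0,1) → (φ(0),φ(1)) = (2,6) ∈ E(G2) ✓
  (0,3) → (φ(0),φ(3)) = (4,6) ∈ E(G2) ✓
  (0,4) → (φ(0),φ(4)) = (0,6) ∈ E(G2) ✓
  (0,9) → (φ(0),φ(9)) = (6,9) ∈ E(G2) ✓
  (1,2) → (φ(1),φ(2)) = (2,3) ∈ E(G2) ✓
  (1,5) → (φ(1),φ(5)) = (1,2) ∈ E(G2) ✓
  (1,6) → (φ(1),φ(6)) = (2,5) ∈ E(G2) ✓
  (1,8) → (φ(1),φ(8)) = (2,8) ∈ E(G2) ✓
  (2,3) → (φ(2),φ(3)) = (3,4) ∈ E(G2) ✓
  (2,5) → (φ(2),φ(5)) = (1,3) ∈ E(G2) ✓
  (2,6) → (φ(2),φ(6)) = (3,5) ∈ E(G2) ✓
  (2,7) → (φ(2),φ(7)) = (3,7) ∈ E(G2) ✓
  (2,8) → (φ(2),φ(8)) = (3,8) ∈ E(G2) ✓
  (2,9) → (φ(2),φ(9)) = (3,9) ∈ E(G2) ✓
  (3,6) → (φ(3),φ(6)) = (4,5) ∈ E(G2) ✓
  (3,7) → (φ(3),φ(7)) = (4,7) ∈ E(G2) ✓
  (3,8) → (φ(3),φ(8)) = (4,8) ∈ E(G2) ✓
  (4,6) → (φ(4),φ(6)) = (0,5) ∈ E(G2) ✓
  (4,8) → (φ(4),φ(8)) = (0,8) ∈ E(G2) ✓
  (4,9) → (φ(4),φ(9)) = (0,9) ∈ E(G2) ✓
  (5,7) → (φ(5),φ(7)) = (1,7) ∈ E(G2) ✓
  (5,8) → (φ(5),φ(8)) = (1,8) ∈ E(G2) ✓
  (7,8) → (φ(7),φ(8)) = (7,8) ∈ E(G2) ✓
  (7,9) → (φ(7),φ(9)) = (7,9) ∈ E(G2) ✓
  (8,9) → (φ(8),φ(9)) = (8,9) ∈ E(G2) ✓
All 25 edges of G1 map to edges of G2, and |E(G1)| = |E(G2)| = 25, so φ is a bijection on edges as well as vertices. Hence G1 ≅ G2.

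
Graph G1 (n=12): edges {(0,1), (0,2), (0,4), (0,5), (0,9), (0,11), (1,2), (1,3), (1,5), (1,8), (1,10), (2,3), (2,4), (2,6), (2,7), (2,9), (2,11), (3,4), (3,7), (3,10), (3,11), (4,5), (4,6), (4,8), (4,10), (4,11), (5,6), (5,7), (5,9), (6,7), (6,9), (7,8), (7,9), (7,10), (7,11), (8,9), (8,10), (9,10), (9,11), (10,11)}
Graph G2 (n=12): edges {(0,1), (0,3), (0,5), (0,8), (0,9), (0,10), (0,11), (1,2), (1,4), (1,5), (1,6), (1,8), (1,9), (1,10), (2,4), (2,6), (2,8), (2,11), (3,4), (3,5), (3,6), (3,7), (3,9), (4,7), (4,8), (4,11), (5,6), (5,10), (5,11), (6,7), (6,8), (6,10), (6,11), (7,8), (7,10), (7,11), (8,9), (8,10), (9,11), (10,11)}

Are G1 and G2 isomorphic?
Yes, isomorphic

The graphs are isomorphic.
One valid mapping φ: V(G1) → V(G2): 0→7, 1→3, 2→6, 3→5, 4→11, 5→4, 6→2, 7→1, 8→9, 9→8, 10→0, 11→10

Verify φ preserves adjacency — for each edge of G1, its image is an edge of G2:
  (0,1) → (φ(0),φ(1)) = (3,7) ∈ E(G2) ✓
  (0,2) → (φ(0),φ(2)) = (6,7) ∈ E(G2) ✓
  (0,4) → (φ(0),φ(4)) = (7,11) ∈ E(G2) ✓
  (0,5) → (φ(0),φ(5)) = (4,7) ∈ E(G2) ✓
  (0,9) → (φ(0),φ(9)) = (7,8) ∈ E(G2) ✓
  (0,11) → (φ(0),φ(11)) = (7,10) ∈ E(G2) ✓
  (1,2) → (φ(1),φ(2)) = (3,6) ∈ E(G2) ✓
  (1,3) → (φ(1),φ(3)) = (3,5) ∈ E(G2) ✓
  (1,5) → (φ(1),φ(5)) = (3,4) ∈ E(G2) ✓
  (1,8) → (φ(1),φ(8)) = (3,9) ∈ E(G2) ✓
  (1,10) → (φ(1),φ(10)) = (0,3) ∈ E(G2) ✓
  (2,3) → (φ(2),φ(3)) = (5,6) ∈ E(G2) ✓
  (2,4) → (φ(2),φ(4)) = (6,11) ∈ E(G2) ✓
  (2,6) → (φ(2),φ(6)) = (2,6) ∈ E(G2) ✓
  (2,7) → (φ(2),φ(7)) = (1,6) ∈ E(G2) ✓
  (2,9) → (φ(2),φ(9)) = (6,8) ∈ E(G2) ✓
  (2,11) → (φ(2),φ(11)) = (6,10) ∈ E(G2) ✓
  (3,4) → (φ(3),φ(4)) = (5,11) ∈ E(G2) ✓
  (3,7) → (φ(3),φ(7)) = (1,5) ∈ E(G2) ✓
  (3,10) → (φ(3),φ(10)) = (0,5) ∈ E(G2) ✓
  (3,11) → (φ(3),φ(11)) = (5,10) ∈ E(G2) ✓
  (4,5) → (φ(4),φ(5)) = (4,11) ∈ E(G2) ✓
  (4,6) → (φ(4),φ(6)) = (2,11) ∈ E(G2) ✓
  (4,8) → (φ(4),φ(8)) = (9,11) ∈ E(G2) ✓
  (4,10) → (φ(4),φ(10)) = (0,11) ∈ E(G2) ✓
  (4,11) → (φ(4),φ(11)) = (10,11) ∈ E(G2) ✓
  (5,6) → (φ(5),φ(6)) = (2,4) ∈ E(G2) ✓
  (5,7) → (φ(5),φ(7)) = (1,4) ∈ E(G2) ✓
  (5,9) → (φ(5),φ(9)) = (4,8) ∈ E(G2) ✓
  (6,7) → (φ(6),φ(7)) = (1,2) ∈ E(G2) ✓
  (6,9) → (φ(6),φ(9)) = (2,8) ∈ E(G2) ✓
  (7,8) → (φ(7),φ(8)) = (1,9) ∈ E(G2) ✓
  (7,9) → (φ(7),φ(9)) = (1,8) ∈ E(G2) ✓
  (7,10) → (φ(7),φ(10)) = (0,1) ∈ E(G2) ✓
  (7,11) → (φ(7),φ(11)) = (1,10) ∈ E(G2) ✓
  (8,9) → (φ(8),φ(9)) = (8,9) ∈ E(G2) ✓
  (8,10) → (φ(8),φ(10)) = (0,9) ∈ E(G2) ✓
  (9,10) → (φ(9),φ(10)) = (0,8) ∈ E(G2) ✓
  (9,11) → (φ(9),φ(11)) = (8,10) ∈ E(G2) ✓
  (10,11) → (φ(10),φ(11)) = (0,10) ∈ E(G2) ✓
All 40 edges of G1 map to edges of G2, and |E(G1)| = |E(G2)| = 40, so φ is a bijection on edges as well as vertices. Hence G1 ≅ G2.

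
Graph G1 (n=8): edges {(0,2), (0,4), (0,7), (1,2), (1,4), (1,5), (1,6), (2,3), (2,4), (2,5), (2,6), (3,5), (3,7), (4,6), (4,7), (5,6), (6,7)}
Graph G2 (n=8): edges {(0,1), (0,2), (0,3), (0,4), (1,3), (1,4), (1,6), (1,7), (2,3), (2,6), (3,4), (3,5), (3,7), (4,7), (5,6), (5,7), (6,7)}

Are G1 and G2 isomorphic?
Yes, isomorphic

The graphs are isomorphic.
One valid mapping φ: V(G1) → V(G2): 0→5, 1→4, 2→3, 3→2, 4→7, 5→0, 6→1, 7→6

Verify φ preserves adjacency — for each edge of G1, its image is an edge of G2:
  (0,2) → (φ(0),φ(2)) = (3,5) ∈ E(G2) ✓
  (0,4) → (φ(0),φ(4)) = (5,7) ∈ E(G2) ✓
  (0,7) → (φ(0),φ(7)) = (5,6) ∈ E(G2) ✓
  (1,2) → (φ(1),φ(2)) = (3,4) ∈ E(G2) ✓
  (1,4) → (φ(1),φ(4)) = (4,7) ∈ E(G2) ✓
  (1,5) → (φ(1),φ(5)) = (0,4) ∈ E(G2) ✓
  (1,6) → (φ(1),φ(6)) = (1,4) ∈ E(G2) ✓
  (2,3) → (φ(2),φ(3)) = (2,3) ∈ E(G2) ✓
  (2,4) → (φ(2),φ(4)) = (3,7) ∈ E(G2) ✓
  (2,5) → (φ(2),φ(5)) = (0,3) ∈ E(G2) ✓
  (2,6) → (φ(2),φ(6)) = (1,3) ∈ E(G2) ✓
  (3,5) → (φ(3),φ(5)) = (0,2) ∈ E(G2) ✓
  (3,7) → (φ(3),φ(7)) = (2,6) ∈ E(G2) ✓
  (4,6) → (φ(4),φ(6)) = (1,7) ∈ E(G2) ✓
  (4,7) → (φ(4),φ(7)) = (6,7) ∈ E(G2) ✓
  (5,6) → (φ(5),φ(6)) = (0,1) ∈ E(G2) ✓
  (6,7) → (φ(6),φ(7)) = (1,6) ∈ E(G2) ✓
All 17 edges of G1 map to edges of G2, and |E(G1)| = |E(G2)| = 17, so φ is a bijection on edges as well as vertices. Hence G1 ≅ G2.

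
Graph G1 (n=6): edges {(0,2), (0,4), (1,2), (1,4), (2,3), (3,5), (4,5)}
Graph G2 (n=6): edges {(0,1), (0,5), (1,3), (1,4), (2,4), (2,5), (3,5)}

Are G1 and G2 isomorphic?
Yes, isomorphic

The graphs are isomorphic.
One valid mapping φ: V(G1) → V(G2): 0→0, 1→3, 2→5, 3→2, 4→1, 5→4

Verify φ preserves adjacency — for each edge of G1, its image is an edge of G2:
  (0,2) → (φ(0),φ(2)) = (0,5) ∈ E(G2) ✓
  (0,4) → (φ(0),φ(4)) = (0,1) ∈ E(G2) ✓
  (1,2) → (φ(1),φ(2)) = (3,5) ∈ E(G2) ✓
  (1,4) → (φ(1),φ(4)) = (1,3) ∈ E(G2) ✓
  (2,3) → (φ(2),φ(3)) = (2,5) ∈ E(G2) ✓
  (3,5) → (φ(3),φ(5)) = (2,4) ∈ E(G2) ✓
  (4,5) → (φ(4),φ(5)) = (1,4) ∈ E(G2) ✓
All 7 edges of G1 map to edges of G2, and |E(G1)| = |E(G2)| = 7, so φ is a bijection on edges as well as vertices. Hence G1 ≅ G2.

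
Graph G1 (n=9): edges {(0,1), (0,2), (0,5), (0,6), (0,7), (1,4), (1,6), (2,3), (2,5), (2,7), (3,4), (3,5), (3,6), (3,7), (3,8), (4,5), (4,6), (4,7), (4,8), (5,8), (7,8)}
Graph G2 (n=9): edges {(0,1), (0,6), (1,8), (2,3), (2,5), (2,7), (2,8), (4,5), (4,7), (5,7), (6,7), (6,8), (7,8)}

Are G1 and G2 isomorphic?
No, not isomorphic

The graphs are NOT isomorphic.

Counting triangles (3-cliques): G1 has 14, G2 has 4.
Triangle count is an isomorphism invariant, so differing triangle counts rule out isomorphism.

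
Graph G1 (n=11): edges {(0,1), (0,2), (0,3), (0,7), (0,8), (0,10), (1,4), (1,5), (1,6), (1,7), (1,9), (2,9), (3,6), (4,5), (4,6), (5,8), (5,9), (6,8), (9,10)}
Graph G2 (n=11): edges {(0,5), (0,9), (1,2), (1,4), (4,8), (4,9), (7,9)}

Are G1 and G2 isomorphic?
No, not isomorphic

The graphs are NOT isomorphic.

Connected components of G1: 1 component(s) with vertex sets [[0, 1, 2, 3, 4, 5, 6, 7, 8, 9, 10]], sizes [11].
Connected components of G2: 4 component(s) with vertex sets [[3], [6], [10], [0, 1, 2, 4, 5, 7, 8, 9]], sizes [1, 1, 1, 8].
The number of connected components (and the multiset of component sizes) is an isomorphism invariant — an isomorphism maps each component of G1 bijectively onto a component of G2. Since G1 has 1 component(s) and G2 has 4, they cannot be isomorphic.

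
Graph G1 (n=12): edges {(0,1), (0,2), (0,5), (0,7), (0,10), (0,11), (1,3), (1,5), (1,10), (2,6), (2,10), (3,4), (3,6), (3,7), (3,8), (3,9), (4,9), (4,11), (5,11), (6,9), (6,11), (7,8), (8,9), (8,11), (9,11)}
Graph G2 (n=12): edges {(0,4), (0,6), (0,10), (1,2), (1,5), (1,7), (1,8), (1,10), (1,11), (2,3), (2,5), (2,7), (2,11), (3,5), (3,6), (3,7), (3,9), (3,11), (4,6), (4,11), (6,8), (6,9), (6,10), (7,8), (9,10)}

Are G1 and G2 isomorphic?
Yes, isomorphic

The graphs are isomorphic.
One valid mapping φ: V(G1) → V(G2): 0→6, 1→10, 2→4, 3→1, 4→5, 5→9, 6→11, 7→8, 8→7, 9→2, 10→0, 11→3

Verify φ preserves adjacency — for each edge of G1, its image is an edge of G2:
  (0,1) → (φ(0),φ(1)) = (6,10) ∈ E(G2) ✓
  (0,2) → (φ(0),φ(2)) = (4,6) ∈ E(G2) ✓
  (0,5) → (φ(0),φ(5)) = (6,9) ∈ E(G2) ✓
  (0,7) → (φ(0),φ(7)) = (6,8) ∈ E(G2) ✓
  (0,10) → (φ(0),φ(10)) = (0,6) ∈ E(G2) ✓
  (0,11) → (φ(0),φ(11)) = (3,6) ∈ E(G2) ✓
  (1,3) → (φ(1),φ(3)) = (1,10) ∈ E(G2) ✓
  (1,5) → (φ(1),φ(5)) = (9,10) ∈ E(G2) ✓
  (1,10) → (φ(1),φ(10)) = (0,10) ∈ E(G2) ✓
  (2,6) → (φ(2),φ(6)) = (4,11) ∈ E(G2) ✓
  (2,10) → (φ(2),φ(10)) = (0,4) ∈ E(G2) ✓
  (3,4) → (φ(3),φ(4)) = (1,5) ∈ E(G2) ✓
  (3,6) → (φ(3),φ(6)) = (1,11) ∈ E(G2) ✓
  (3,7) → (φ(3),φ(7)) = (1,8) ∈ E(G2) ✓
  (3,8) → (φ(3),φ(8)) = (1,7) ∈ E(G2) ✓
  (3,9) → (φ(3),φ(9)) = (1,2) ∈ E(G2) ✓
  (4,9) → (φ(4),φ(9)) = (2,5) ∈ E(G2) ✓
  (4,11) → (φ(4),φ(11)) = (3,5) ∈ E(G2) ✓
  (5,11) → (φ(5),φ(11)) = (3,9) ∈ E(G2) ✓
  (6,9) → (φ(6),φ(9)) = (2,11) ∈ E(G2) ✓
  (6,11) → (φ(6),φ(11)) = (3,11) ∈ E(G2) ✓
  (7,8) → (φ(7),φ(8)) = (7,8) ∈ E(G2) ✓
  (8,9) → (φ(8),φ(9)) = (2,7) ∈ E(G2) ✓
  (8,11) → (φ(8),φ(11)) = (3,7) ∈ E(G2) ✓
  (9,11) → (φ(9),φ(11)) = (2,3) ∈ E(G2) ✓
All 25 edges of G1 map to edges of G2, and |E(G1)| = |E(G2)| = 25, so φ is a bijection on edges as well as vertices. Hence G1 ≅ G2.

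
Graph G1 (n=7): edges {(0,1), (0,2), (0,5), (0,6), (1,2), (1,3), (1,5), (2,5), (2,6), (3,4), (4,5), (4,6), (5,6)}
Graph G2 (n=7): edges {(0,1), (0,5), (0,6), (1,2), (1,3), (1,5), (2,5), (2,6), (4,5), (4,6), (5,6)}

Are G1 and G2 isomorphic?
No, not isomorphic

The graphs are NOT isomorphic.

Counting edges: G1 has 13 edge(s); G2 has 11 edge(s).
Edge count is an isomorphism invariant (a bijection on vertices induces a bijection on edges), so differing edge counts rule out isomorphism.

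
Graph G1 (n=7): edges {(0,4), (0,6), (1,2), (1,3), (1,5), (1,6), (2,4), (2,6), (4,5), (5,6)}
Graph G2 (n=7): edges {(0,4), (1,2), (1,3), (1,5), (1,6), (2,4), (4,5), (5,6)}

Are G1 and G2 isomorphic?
No, not isomorphic

The graphs are NOT isomorphic.

Counting edges: G1 has 10 edge(s); G2 has 8 edge(s).
Edge count is an isomorphism invariant (a bijection on vertices induces a bijection on edges), so differing edge counts rule out isomorphism.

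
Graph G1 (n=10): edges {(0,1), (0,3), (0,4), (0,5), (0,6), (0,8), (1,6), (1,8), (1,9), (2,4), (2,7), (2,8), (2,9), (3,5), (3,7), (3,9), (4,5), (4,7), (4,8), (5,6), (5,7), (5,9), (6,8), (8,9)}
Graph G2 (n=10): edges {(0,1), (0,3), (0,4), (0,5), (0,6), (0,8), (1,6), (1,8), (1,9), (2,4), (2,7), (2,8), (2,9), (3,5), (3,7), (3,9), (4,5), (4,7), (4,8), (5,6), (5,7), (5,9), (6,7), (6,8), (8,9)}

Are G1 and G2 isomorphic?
No, not isomorphic

The graphs are NOT isomorphic.

Counting edges: G1 has 24 edge(s); G2 has 25 edge(s).
Edge count is an isomorphism invariant (a bijection on vertices induces a bijection on edges), so differing edge counts rule out isomorphism.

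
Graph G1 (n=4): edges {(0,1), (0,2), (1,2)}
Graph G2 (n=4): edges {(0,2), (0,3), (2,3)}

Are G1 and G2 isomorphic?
Yes, isomorphic

The graphs are isomorphic.
One valid mapping φ: V(G1) → V(G2): 0→0, 1→2, 2→3, 3→1

Verify φ preserves adjacency — for each edge of G1, its image is an edge of G2:
  (0,1) → (φ(0),φ(1)) = (0,2) ∈ E(G2) ✓
  (0,2) → (φ(0),φ(2)) = (0,3) ∈ E(G2) ✓
  (1,2) → (φ(1),φ(2)) = (2,3) ∈ E(G2) ✓
All 3 edges of G1 map to edges of G2, and |E(G1)| = |E(G2)| = 3, so φ is a bijection on edges as well as vertices. Hence G1 ≅ G2.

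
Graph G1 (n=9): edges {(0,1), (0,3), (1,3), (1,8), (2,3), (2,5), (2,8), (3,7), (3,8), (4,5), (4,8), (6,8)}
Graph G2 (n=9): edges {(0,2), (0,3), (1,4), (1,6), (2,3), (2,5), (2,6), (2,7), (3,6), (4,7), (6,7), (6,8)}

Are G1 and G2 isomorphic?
Yes, isomorphic

The graphs are isomorphic.
One valid mapping φ: V(G1) → V(G2): 0→0, 1→3, 2→7, 3→2, 4→1, 5→4, 6→8, 7→5, 8→6

Verify φ preserves adjacency — for each edge of G1, its image is an edge of G2:
  (0,1) → (φ(0),φ(1)) = (0,3) ∈ E(G2) ✓
  (0,3) → (φ(0),φ(3)) = (0,2) ∈ E(G2) ✓
  (1,3) → (φ(1),φ(3)) = (2,3) ∈ E(G2) ✓
  (1,8) → (φ(1),φ(8)) = (3,6) ∈ E(G2) ✓
  (2,3) → (φ(2),φ(3)) = (2,7) ∈ E(G2) ✓
  (2,5) → (φ(2),φ(5)) = (4,7) ∈ E(G2) ✓
  (2,8) → (φ(2),φ(8)) = (6,7) ∈ E(G2) ✓
  (3,7) → (φ(3),φ(7)) = (2,5) ∈ E(G2) ✓
  (3,8) → (φ(3),φ(8)) = (2,6) ∈ E(G2) ✓
  (4,5) → (φ(4),φ(5)) = (1,4) ∈ E(G2) ✓
  (4,8) → (φ(4),φ(8)) = (1,6) ∈ E(G2) ✓
  (6,8) → (φ(6),φ(8)) = (6,8) ∈ E(G2) ✓
All 12 edges of G1 map to edges of G2, and |E(G1)| = |E(G2)| = 12, so φ is a bijection on edges as well as vertices. Hence G1 ≅ G2.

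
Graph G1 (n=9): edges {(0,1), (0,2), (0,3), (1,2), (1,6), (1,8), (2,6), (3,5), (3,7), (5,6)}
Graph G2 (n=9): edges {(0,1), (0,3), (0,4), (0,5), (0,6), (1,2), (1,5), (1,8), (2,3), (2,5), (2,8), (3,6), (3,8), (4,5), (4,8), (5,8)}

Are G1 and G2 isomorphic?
No, not isomorphic

The graphs are NOT isomorphic.

Counting triangles (3-cliques): G1 has 2, G2 has 9.
Triangle count is an isomorphism invariant, so differing triangle counts rule out isomorphism.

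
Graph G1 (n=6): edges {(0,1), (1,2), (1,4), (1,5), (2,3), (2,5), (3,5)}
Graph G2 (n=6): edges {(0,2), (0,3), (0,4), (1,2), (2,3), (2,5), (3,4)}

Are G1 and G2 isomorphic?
Yes, isomorphic

The graphs are isomorphic.
One valid mapping φ: V(G1) → V(G2): 0→5, 1→2, 2→3, 3→4, 4→1, 5→0

Verify φ preserves adjacency — for each edge of G1, its image is an edge of G2:
  (0,1) → (φ(0),φ(1)) = (2,5) ∈ E(G2) ✓
  (1,2) → (φ(1),φ(2)) = (2,3) ∈ E(G2) ✓
  (1,4) → (φ(1),φ(4)) = (1,2) ∈ E(G2) ✓
  (1,5) → (φ(1),φ(5)) = (0,2) ∈ E(G2) ✓
  (2,3) → (φ(2),φ(3)) = (3,4) ∈ E(G2) ✓
  (2,5) → (φ(2),φ(5)) = (0,3) ∈ E(G2) ✓
  (3,5) → (φ(3),φ(5)) = (0,4) ∈ E(G2) ✓
All 7 edges of G1 map to edges of G2, and |E(G1)| = |E(G2)| = 7, so φ is a bijection on edges as well as vertices. Hence G1 ≅ G2.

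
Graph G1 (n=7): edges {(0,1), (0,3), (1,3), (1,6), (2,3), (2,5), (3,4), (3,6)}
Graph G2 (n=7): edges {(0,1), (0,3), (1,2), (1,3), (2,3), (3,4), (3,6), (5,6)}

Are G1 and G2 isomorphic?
Yes, isomorphic

The graphs are isomorphic.
One valid mapping φ: V(G1) → V(G2): 0→2, 1→1, 2→6, 3→3, 4→4, 5→5, 6→0

Verify φ preserves adjacency — for each edge of G1, its image is an edge of G2:
  (0,1) → (φ(0),φ(1)) = (1,2) ∈ E(G2) ✓
  (0,3) → (φ(0),φ(3)) = (2,3) ∈ E(G2) ✓
  (1,3) → (φ(1),φ(3)) = (1,3) ∈ E(G2) ✓
  (1,6) → (φ(1),φ(6)) = (0,1) ∈ E(G2) ✓
  (2,3) → (φ(2),φ(3)) = (3,6) ∈ E(G2) ✓
  (2,5) → (φ(2),φ(5)) = (5,6) ∈ E(G2) ✓
  (3,4) → (φ(3),φ(4)) = (3,4) ∈ E(G2) ✓
  (3,6) → (φ(3),φ(6)) = (0,3) ∈ E(G2) ✓
All 8 edges of G1 map to edges of G2, and |E(G1)| = |E(G2)| = 8, so φ is a bijection on edges as well as vertices. Hence G1 ≅ G2.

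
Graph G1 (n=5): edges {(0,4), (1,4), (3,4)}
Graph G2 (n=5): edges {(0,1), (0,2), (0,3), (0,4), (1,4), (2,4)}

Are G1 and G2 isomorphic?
No, not isomorphic

The graphs are NOT isomorphic.

Connected components of G1: 2 component(s) with vertex sets [[2], [0, 1, 3, 4]], sizes [1, 4].
Connected components of G2: 1 component(s) with vertex sets [[0, 1, 2, 3, 4]], sizes [5].
The number of connected components (and the multiset of component sizes) is an isomorphism invariant — an isomorphism maps each component of G1 bijectively onto a component of G2. Since G1 has 2 component(s) and G2 has 1, they cannot be isomorphic.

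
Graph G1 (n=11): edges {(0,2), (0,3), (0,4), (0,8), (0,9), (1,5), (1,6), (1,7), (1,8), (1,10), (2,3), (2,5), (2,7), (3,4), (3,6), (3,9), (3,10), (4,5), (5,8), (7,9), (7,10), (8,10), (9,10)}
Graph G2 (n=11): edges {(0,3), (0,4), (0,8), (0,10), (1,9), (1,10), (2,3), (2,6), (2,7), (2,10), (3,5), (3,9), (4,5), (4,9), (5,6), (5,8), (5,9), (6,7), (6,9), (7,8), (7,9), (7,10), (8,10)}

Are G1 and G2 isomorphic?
Yes, isomorphic

The graphs are isomorphic.
One valid mapping φ: V(G1) → V(G2): 0→5, 1→10, 2→3, 3→9, 4→4, 5→0, 6→1, 7→2, 8→8, 9→6, 10→7

Verify φ preserves adjacency — for each edge of G1, its image is an edge of G2:
  (0,2) → (φ(0),φ(2)) = (3,5) ∈ E(G2) ✓
  (0,3) → (φ(0),φ(3)) = (5,9) ∈ E(G2) ✓
  (0,4) → (φ(0),φ(4)) = (4,5) ∈ E(G2) ✓
  (0,8) → (φ(0),φ(8)) = (5,8) ∈ E(G2) ✓
  (0,9) → (φ(0),φ(9)) = (5,6) ∈ E(G2) ✓
  (1,5) → (φ(1),φ(5)) = (0,10) ∈ E(G2) ✓
  (1,6) → (φ(1),φ(6)) = (1,10) ∈ E(G2) ✓
  (1,7) → (φ(1),φ(7)) = (2,10) ∈ E(G2) ✓
  (1,8) → (φ(1),φ(8)) = (8,10) ∈ E(G2) ✓
  (1,10) → (φ(1),φ(10)) = (7,10) ∈ E(G2) ✓
  (2,3) → (φ(2),φ(3)) = (3,9) ∈ E(G2) ✓
  (2,5) → (φ(2),φ(5)) = (0,3) ∈ E(G2) ✓
  (2,7) → (φ(2),φ(7)) = (2,3) ∈ E(G2) ✓
  (3,4) → (φ(3),φ(4)) = (4,9) ∈ E(G2) ✓
  (3,6) → (φ(3),φ(6)) = (1,9) ∈ E(G2) ✓
  (3,9) → (φ(3),φ(9)) = (6,9) ∈ E(G2) ✓
  (3,10) → (φ(3),φ(10)) = (7,9) ∈ E(G2) ✓
  (4,5) → (φ(4),φ(5)) = (0,4) ∈ E(G2) ✓
  (5,8) → (φ(5),φ(8)) = (0,8) ∈ E(G2) ✓
  (7,9) → (φ(7),φ(9)) = (2,6) ∈ E(G2) ✓
  (7,10) → (φ(7),φ(10)) = (2,7) ∈ E(G2) ✓
  (8,10) → (φ(8),φ(10)) = (7,8) ∈ E(G2) ✓
  (9,10) → (φ(9),φ(10)) = (6,7) ∈ E(G2) ✓
All 23 edges of G1 map to edges of G2, and |E(G1)| = |E(G2)| = 23, so φ is a bijection on edges as well as vertices. Hence G1 ≅ G2.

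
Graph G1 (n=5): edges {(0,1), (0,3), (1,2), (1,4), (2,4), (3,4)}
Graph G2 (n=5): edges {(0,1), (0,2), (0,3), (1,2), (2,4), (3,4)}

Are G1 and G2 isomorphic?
Yes, isomorphic

The graphs are isomorphic.
One valid mapping φ: V(G1) → V(G2): 0→3, 1→0, 2→1, 3→4, 4→2

Verify φ preserves adjacency — for each edge of G1, its image is an edge of G2:
  (0,1) → (φ(0),φ(1)) = (0,3) ∈ E(G2) ✓
  (0,3) → (φ(0),φ(3)) = (3,4) ∈ E(G2) ✓
  (1,2) → (φ(1),φ(2)) = (0,1) ∈ E(G2) ✓
  (1,4) → (φ(1),φ(4)) = (0,2) ∈ E(G2) ✓
  (2,4) → (φ(2),φ(4)) = (1,2) ∈ E(G2) ✓
  (3,4) → (φ(3),φ(4)) = (2,4) ∈ E(G2) ✓
All 6 edges of G1 map to edges of G2, and |E(G1)| = |E(G2)| = 6, so φ is a bijection on edges as well as vertices. Hence G1 ≅ G2.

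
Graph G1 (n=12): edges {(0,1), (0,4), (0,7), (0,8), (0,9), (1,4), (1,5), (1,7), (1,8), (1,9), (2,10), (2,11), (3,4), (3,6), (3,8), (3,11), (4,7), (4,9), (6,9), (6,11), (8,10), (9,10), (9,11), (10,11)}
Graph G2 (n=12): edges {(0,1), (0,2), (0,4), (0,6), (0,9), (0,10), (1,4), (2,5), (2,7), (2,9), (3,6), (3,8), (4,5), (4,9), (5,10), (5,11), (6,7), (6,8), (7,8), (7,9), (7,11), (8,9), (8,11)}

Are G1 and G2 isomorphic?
No, not isomorphic

The graphs are NOT isomorphic.

Degrees in G1: deg(0)=5, deg(1)=6, deg(2)=2, deg(3)=4, deg(4)=5, deg(5)=1, deg(6)=3, deg(7)=3, deg(8)=4, deg(9)=6, deg(10)=4, deg(11)=5.
Sorted degree sequence of G1: [6, 6, 5, 5, 5, 4, 4, 4, 3, 3, 2, 1].
Degrees in G2: deg(0)=6, deg(1)=2, deg(2)=4, deg(3)=2, deg(4)=4, deg(5)=4, deg(6)=4, deg(7)=5, deg(8)=5, deg(9)=5, deg(10)=2, deg(11)=3.
Sorted degree sequence of G2: [6, 5, 5, 5, 4, 4, 4, 4, 3, 2, 2, 2].
The (sorted) degree sequence is an isomorphism invariant, so since G1 and G2 have different degree sequences they cannot be isomorphic.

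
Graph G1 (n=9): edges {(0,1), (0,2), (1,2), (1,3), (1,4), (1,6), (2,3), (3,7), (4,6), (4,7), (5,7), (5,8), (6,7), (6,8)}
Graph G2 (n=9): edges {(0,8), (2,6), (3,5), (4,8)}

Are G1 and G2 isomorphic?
No, not isomorphic

The graphs are NOT isomorphic.

Connected components of G1: 1 component(s) with vertex sets [[0, 1, 2, 3, 4, 5, 6, 7, 8]], sizes [9].
Connected components of G2: 5 component(s) with vertex sets [[1], [7], [2, 6], [3, 5], [0, 4, 8]], sizes [1, 1, 2, 2, 3].
The number of connected components (and the multiset of component sizes) is an isomorphism invariant — an isomorphism maps each component of G1 bijectively onto a component of G2. Since G1 has 1 component(s) and G2 has 5, they cannot be isomorphic.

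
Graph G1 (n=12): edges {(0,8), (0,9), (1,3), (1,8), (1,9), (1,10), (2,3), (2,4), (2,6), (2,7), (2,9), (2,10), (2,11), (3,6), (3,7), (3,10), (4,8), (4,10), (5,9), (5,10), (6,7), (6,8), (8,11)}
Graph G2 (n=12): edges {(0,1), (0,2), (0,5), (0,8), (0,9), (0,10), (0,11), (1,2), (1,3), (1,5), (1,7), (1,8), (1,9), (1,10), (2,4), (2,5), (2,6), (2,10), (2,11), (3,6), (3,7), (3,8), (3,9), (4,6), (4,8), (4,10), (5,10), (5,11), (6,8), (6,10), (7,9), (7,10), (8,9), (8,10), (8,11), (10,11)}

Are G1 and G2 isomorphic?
No, not isomorphic

The graphs are NOT isomorphic.

Counting triangles (3-cliques): G1 has 7, G2 has 39.
Triangle count is an isomorphism invariant, so differing triangle counts rule out isomorphism.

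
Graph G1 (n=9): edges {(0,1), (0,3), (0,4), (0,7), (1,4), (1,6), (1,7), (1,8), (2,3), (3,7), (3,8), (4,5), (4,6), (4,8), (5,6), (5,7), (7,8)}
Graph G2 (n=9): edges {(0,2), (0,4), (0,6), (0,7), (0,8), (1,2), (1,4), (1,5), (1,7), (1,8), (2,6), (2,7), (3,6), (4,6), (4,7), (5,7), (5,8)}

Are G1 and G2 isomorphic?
Yes, isomorphic

The graphs are isomorphic.
One valid mapping φ: V(G1) → V(G2): 0→4, 1→7, 2→3, 3→6, 4→1, 5→8, 6→5, 7→0, 8→2

Verify φ preserves adjacency — for each edge of G1, its image is an edge of G2:
  (0,1) → (φ(0),φ(1)) = (4,7) ∈ E(G2) ✓
  (0,3) → (φ(0),φ(3)) = (4,6) ∈ E(G2) ✓
  (0,4) → (φ(0),φ(4)) = (1,4) ∈ E(G2) ✓
  (0,7) → (φ(0),φ(7)) = (0,4) ∈ E(G2) ✓
  (1,4) → (φ(1),φ(4)) = (1,7) ∈ E(G2) ✓
  (1,6) → (φ(1),φ(6)) = (5,7) ∈ E(G2) ✓
  (1,7) → (φ(1),φ(7)) = (0,7) ∈ E(G2) ✓
  (1,8) → (φ(1),φ(8)) = (2,7) ∈ E(G2) ✓
  (2,3) → (φ(2),φ(3)) = (3,6) ∈ E(G2) ✓
  (3,7) → (φ(3),φ(7)) = (0,6) ∈ E(G2) ✓
  (3,8) → (φ(3),φ(8)) = (2,6) ∈ E(G2) ✓
  (4,5) → (φ(4),φ(5)) = (1,8) ∈ E(G2) ✓
  (4,6) → (φ(4),φ(6)) = (1,5) ∈ E(G2) ✓
  (4,8) → (φ(4),φ(8)) = (1,2) ∈ E(G2) ✓
  (5,6) → (φ(5),φ(6)) = (5,8) ∈ E(G2) ✓
  (5,7) → (φ(5),φ(7)) = (0,8) ∈ E(G2) ✓
  (7,8) → (φ(7),φ(8)) = (0,2) ∈ E(G2) ✓
All 17 edges of G1 map to edges of G2, and |E(G1)| = |E(G2)| = 17, so φ is a bijection on edges as well as vertices. Hence G1 ≅ G2.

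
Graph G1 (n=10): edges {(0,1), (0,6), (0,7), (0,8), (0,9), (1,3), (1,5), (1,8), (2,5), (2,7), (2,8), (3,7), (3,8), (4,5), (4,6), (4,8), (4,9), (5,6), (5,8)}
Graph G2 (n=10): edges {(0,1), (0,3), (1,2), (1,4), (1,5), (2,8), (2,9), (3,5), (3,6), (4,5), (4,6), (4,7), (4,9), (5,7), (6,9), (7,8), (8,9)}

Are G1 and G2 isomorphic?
No, not isomorphic

The graphs are NOT isomorphic.

Counting triangles (3-cliques): G1 has 6, G2 has 4.
Triangle count is an isomorphism invariant, so differing triangle counts rule out isomorphism.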